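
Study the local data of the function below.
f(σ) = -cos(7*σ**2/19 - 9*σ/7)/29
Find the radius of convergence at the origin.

The radius of convergence is infinite.

The factor cos(7*σ**2/19 - 9*σ/7) is entire and contributes no finite singular point.
The polynomial part has no poles.
No finite singular points: the Taylor series at 0 converges everywhere.


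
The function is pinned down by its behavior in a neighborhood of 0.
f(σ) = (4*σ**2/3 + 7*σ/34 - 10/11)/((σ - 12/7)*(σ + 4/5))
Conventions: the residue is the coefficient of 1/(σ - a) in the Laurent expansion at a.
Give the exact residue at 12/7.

At the order-1 pole 12/7 set g(σ) = (σ - (12/7))*f(σ) = (4*σ**2/3 + 7*σ/34 - 10/11)/(σ + 4/5).
Simple pole: residue = g(a) at a = 12/7, which is 19255/14399.

The residue is 19255/14399.


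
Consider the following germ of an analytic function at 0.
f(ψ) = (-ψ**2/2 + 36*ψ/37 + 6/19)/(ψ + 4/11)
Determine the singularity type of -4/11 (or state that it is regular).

The denominator factor ψ + 4/11 vanishes at -4/11 and appears to the power 1; the numerator there equals -8858/85063, nonzero, and no other factor vanishes.
Hence a pole whose order is the multiplicity, 1.

The point is a pole of order 1.


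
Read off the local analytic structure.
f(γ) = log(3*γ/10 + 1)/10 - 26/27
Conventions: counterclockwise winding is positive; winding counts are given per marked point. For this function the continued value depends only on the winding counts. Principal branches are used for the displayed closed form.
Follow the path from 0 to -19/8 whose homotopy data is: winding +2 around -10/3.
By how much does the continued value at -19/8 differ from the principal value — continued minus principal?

Continued minus principal equals (2/5)*pi*i.

The rational part is single-valued and drops out of the difference; each branch term changes only by its own monodromy.
(1/10)*log(1 - γ/(-10/3)): each positive loop around -10/3 adds 2*pi*i to the log, so winding +2 contributes (1/10)*(2)*2*pi*i = (2/5)*pi*i.
Summing the contributions at γ = -19/8 gives (2/5)*pi*i.


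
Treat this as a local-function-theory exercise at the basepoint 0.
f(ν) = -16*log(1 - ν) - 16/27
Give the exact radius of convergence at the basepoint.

Branch term (-16)*log(1 - ν/(1)): its argument vanishes at ν = 1, a logarithmic branch point, modulus 1.
The radius of convergence is the smallest modulus among the singular points: 1.

The radius of convergence is 1.


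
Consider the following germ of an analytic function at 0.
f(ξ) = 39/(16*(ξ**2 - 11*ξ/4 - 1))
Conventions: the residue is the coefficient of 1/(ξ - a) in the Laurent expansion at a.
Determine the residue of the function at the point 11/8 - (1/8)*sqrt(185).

The factor ξ**2 - 11*ξ/4 - 1 splits as (ξ - a)(ξ - a') with a = 11/8 - (1/8)*sqrt(185), a' = 11/8 + (1/8)*sqrt(185). At the order-1 pole a set g(ξ) = (ξ - a)*f(ξ) = [39/16] / (ξ - a').
Simple pole: residue = g(a) at a = 11/8 - (1/8)*sqrt(185), which is -(39/740)*sqrt(185).

The residue is -(39/740)*sqrt(185).


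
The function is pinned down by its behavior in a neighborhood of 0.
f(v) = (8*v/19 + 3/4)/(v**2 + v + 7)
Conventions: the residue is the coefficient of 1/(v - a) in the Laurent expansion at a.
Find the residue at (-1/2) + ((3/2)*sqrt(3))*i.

The factor v**2 + v + 7 splits as (v - a)(v - a') with a = (-1/2) + ((3/2)*sqrt(3))*i, a' = (-1/2) - ((3/2)*sqrt(3))*i. At the order-1 pole a set g(v) = (v - a)*f(v) = [8*v/19 + 3/4] / (v - a').
Simple pole: residue = g(a) at a = (-1/2) + ((3/2)*sqrt(3))*i, which is (4/19) - ((41/684)*sqrt(3))*i.

The residue is (4/19) - ((41/684)*sqrt(3))*i.


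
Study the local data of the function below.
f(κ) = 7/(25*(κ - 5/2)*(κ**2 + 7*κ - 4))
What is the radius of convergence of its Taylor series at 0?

Denominator factor (κ**2 + 7*κ - 4): discriminant 65, real irrational roots -7/2 + (1/2)*sqrt(65) and -7/2 - (1/2)*sqrt(65); poles of order 1, moduli -7/2 + (1/2)*sqrt(65) and 7/2 + (1/2)*sqrt(65).
Denominator factor (κ - 5/2): pole of order 1 at 5/2, modulus 5/2.
The radius of convergence is the smallest modulus among the singular points: -7/2 + (1/2)*sqrt(65).

The radius of convergence is -7/2 + (1/2)*sqrt(65).


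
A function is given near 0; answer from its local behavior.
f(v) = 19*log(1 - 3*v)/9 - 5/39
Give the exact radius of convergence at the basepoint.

The radius of convergence is 1/3.

Branch term (19/9)*log(1 - v/(1/3)): its argument vanishes at v = 1/3, a logarithmic branch point, modulus 1/3.
The radius of convergence is the smallest modulus among the singular points: 1/3.


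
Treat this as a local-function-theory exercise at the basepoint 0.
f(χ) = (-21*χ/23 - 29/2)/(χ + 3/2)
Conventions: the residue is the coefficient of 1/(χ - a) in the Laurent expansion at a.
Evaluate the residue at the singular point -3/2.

The residue is -302/23.

At the order-1 pole -3/2 set g(χ) = (χ - (-3/2))*f(χ) = -21*χ/23 - 29/2.
Simple pole: residue = g(a) at a = -3/2, which is -302/23.


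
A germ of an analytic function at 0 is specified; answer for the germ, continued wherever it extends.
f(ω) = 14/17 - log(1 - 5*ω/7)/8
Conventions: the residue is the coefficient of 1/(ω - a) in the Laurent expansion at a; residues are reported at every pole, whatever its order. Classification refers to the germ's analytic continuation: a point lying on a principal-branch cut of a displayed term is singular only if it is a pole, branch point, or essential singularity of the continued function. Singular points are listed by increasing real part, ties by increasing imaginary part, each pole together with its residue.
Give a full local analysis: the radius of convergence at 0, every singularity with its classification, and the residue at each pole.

Radius of convergence at 0: 7/5.
At 7/5: a logarithmic branch point.

Branch term (-1/8)*log(1 - ω/(7/5)): its argument vanishes at ω = 7/5, a logarithmic branch point, modulus 7/5.
The radius of convergence is the smallest modulus among the singular points: 7/5.


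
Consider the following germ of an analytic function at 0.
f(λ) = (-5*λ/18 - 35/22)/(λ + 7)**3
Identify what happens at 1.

Denominator factors: λ + 7 = 8 at λ = 1 — none vanishes.
So the germ continues analytically to 1.

The point is a regular point.


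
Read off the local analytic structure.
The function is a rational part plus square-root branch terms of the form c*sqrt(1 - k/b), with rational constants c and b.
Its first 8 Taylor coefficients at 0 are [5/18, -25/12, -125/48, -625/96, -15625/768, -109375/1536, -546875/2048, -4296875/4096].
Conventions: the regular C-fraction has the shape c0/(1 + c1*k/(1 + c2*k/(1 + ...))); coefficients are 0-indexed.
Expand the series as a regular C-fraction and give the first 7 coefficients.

Taylor coefficients (read off): a_0 = 5/18, a_1 = -25/12, a_2 = -125/48, a_3 = -625/96, a_4 = -15625/768, a_5 = -109375/1536, a_6 = -546875/2048.
c0 = a_0 = 5/18. Peel one level at a time: if S = 1 + c*k/S' with S'(0) = 1, then c is the k-coefficient of S and S' = c*k/(S - 1).
S_1 = c0/f = 1 + (15/2)*k + (525/8)*k^2 + ...; c1 = 15/2.
S_2 = c1*k/(S_1 - 1) = 1 + (-35/4)*k + (-25/16)*k^2 + ...; c2 = -35/4.
S_3 = c2*k/(S_2 - 1) = 1 + (-5/28)*k + (-325/784)*k^2 + ...; c3 = -5/28.
S_4 = c3*k/(S_3 - 1) = 1 + (-65/28)*k + (-25/16)*k^2 + ...; c4 = -65/28.
S_5 = c4*k/(S_4 - 1) = 1 + (-35/52)*k + (-3325/2704)*k^2 + ...; c5 = -35/52.
S_6 = c5*k/(S_5 - 1) = 1 + (-95/52)*k + ...; c6 = -95/52.

The regular C-fraction coefficients are [5/18, 15/2, -35/4, -5/28, -65/28, -35/52, -95/52].


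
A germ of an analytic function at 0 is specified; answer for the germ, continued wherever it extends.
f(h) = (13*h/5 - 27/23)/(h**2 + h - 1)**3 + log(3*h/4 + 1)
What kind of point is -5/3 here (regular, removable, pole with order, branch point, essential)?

The point is a regular point.

Denominator factors: h**2 + h - 1 = 1/9 at h = -5/3 — none vanishes.
Branch term log(1 - h/(-4/3)): argument at -5/3 is -1/4, nonzero, so -5/3 is not its branch point (a point on a principal cut is still regular for the continued germ).
So the germ continues analytically to -5/3.


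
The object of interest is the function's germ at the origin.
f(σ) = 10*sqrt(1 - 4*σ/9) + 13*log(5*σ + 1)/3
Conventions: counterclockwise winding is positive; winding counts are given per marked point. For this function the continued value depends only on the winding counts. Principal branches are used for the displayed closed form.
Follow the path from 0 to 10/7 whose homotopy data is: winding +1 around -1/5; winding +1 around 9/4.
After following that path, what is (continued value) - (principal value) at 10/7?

Continued minus principal equals (-(20/21)*sqrt(161)) + ((26/3)*pi)*i.

The rational part is single-valued and drops out of the difference; each branch term changes only by its own monodromy.
(10)*sqrt(1 - σ/(9/4)): winding +1 is odd, the square root flips sign, contributing -2*(10)*sqrt(1 - (10/7)/(9/4)) = -2*(10)*sqrt(23/63) = -(20/21)*sqrt(161).
(13/3)*log(1 - σ/(-1/5)): each positive loop around -1/5 adds 2*pi*i to the log, so winding +1 contributes (13/3)*(1)*2*pi*i = (26/3)*pi*i.
Summing the contributions at σ = 10/7 gives (-(20/21)*sqrt(161)) + ((26/3)*pi)*i.


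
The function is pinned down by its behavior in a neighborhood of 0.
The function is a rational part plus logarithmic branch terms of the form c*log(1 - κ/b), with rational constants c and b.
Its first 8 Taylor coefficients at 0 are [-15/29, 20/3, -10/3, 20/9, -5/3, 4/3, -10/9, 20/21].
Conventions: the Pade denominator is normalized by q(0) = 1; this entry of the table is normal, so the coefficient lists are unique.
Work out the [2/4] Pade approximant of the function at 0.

Taylor coefficients needed (read off): a_0 = -15/29, a_1 = 20/3, a_2 = -10/3, a_3 = 20/9, a_4 = -5/3, a_5 = 4/3, a_6 = -10/9.
Write the denominator as Q(κ) = 1 + q1*κ + q2*κ^2 + q3*κ^3 + q4*κ^4. Requiring Q*f - P = O(κ^7) with deg P <= 2 kills the coefficients of κ^3..κ^6 in Q*f:
  κ^3: a_3 + q1*a_2 + q2*a_1 + q3*a_0 = 0, i.e. 20/9 + (-10/3)*q1 + (20/3)*q2 + (-15/29)*q3 = 0.
  κ^4: a_4 + q1*a_3 + q2*a_2 + q3*a_1 + q4*a_0 = 0, i.e. -5/3 + (20/9)*q1 + (-10/3)*q2 + (20/3)*q3 + (-15/29)*q4 = 0.
  κ^5: a_5 + q1*a_4 + q2*a_3 + q3*a_2 + q4*a_1 = 0, i.e. 4/3 + (-5/3)*q1 + (20/9)*q2 + (-10/3)*q3 + (20/3)*q4 = 0.
  κ^6: a_6 + q1*a_5 + q2*a_4 + q3*a_3 + q4*a_2 = 0, i.e. -10/9 + (4/3)*q1 + (-5/3)*q2 + (20/9)*q3 + (-10/3)*q4 = 0.
Solving this linear system: q1 = 291368/241291, q2 = 973828/3619365, q3 = -64148/3619365, q4 = 36221/10858095.
The numerator is Q*f truncated at degree 2: P0 = a_0 = -15/29; P1 = a_1 + q1*a_0 = 126837220/20992317; P2 = a_2 + q1*a_1 + q2*a_0 = 32032522/6997439.

The Pade approximant has numerator coefficients [-15/29, 126837220/20992317, 32032522/6997439]; denominator coefficients [1, 291368/241291, 973828/3619365, -64148/3619365, 36221/10858095].


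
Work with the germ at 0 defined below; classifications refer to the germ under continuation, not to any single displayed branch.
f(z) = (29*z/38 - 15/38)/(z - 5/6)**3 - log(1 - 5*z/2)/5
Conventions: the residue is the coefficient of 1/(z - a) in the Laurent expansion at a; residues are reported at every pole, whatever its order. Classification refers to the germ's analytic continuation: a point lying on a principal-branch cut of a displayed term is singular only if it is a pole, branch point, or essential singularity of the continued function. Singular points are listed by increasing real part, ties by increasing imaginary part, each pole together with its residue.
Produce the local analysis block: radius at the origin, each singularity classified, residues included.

Denominator factor (z - 5/6)^3: pole of order 3 at 5/6, modulus 5/6.
Branch term (-1/5)*log(1 - z/(2/5)): its argument vanishes at z = 2/5, a logarithmic branch point, modulus 2/5.
The radius of convergence is the smallest modulus among the singular points: 2/5.
The branch term is analytic at 5/6 and contributes nothing to the residue; only the rational part matters.
At the order-3 pole 5/6 set g(z) = (z - (5/6))^3*(rational part) = 29*z/38 - 15/38.
Order-3 pole: residue = g''(a)/2; g''(5/6) = 0, so the residue is 0.
List the singular points by increasing real part (a conjugate pair: the negative imaginary part first).

Radius of convergence at 0: 2/5.
At 2/5: a logarithmic branch point.
At 5/6: a pole of order 3; residue 0.


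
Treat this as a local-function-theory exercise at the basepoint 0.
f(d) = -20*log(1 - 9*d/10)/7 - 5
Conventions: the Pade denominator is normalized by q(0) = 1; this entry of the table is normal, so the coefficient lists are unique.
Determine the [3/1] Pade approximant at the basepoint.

Taylor coefficients needed (expand at 0): a_0 = -5, a_1 = 18/7, a_2 = 81/70, a_3 = 243/350, a_4 = 6561/14000.
Write the denominator as Q(d) = 1 + q1*d. Requiring Q*f - P = O(d^5) with deg P <= 3 kills the coefficients of d^4..d^4 in Q*f:
  d^4: a_4 + q1*a_3 = 0, i.e. 6561/14000 + (243/350)*q1 = 0.
Solving this linear system: q1 = -27/40.
The numerator is Q*f truncated at degree 3: P0 = a_0 = -5; P1 = a_1 + q1*a_0 = 333/56; P2 = a_2 + q1*a_1 = -81/140; P3 = a_3 + q1*a_2 = -243/2800.

The Pade approximant has numerator coefficients [-5, 333/56, -81/140, -243/2800]; denominator coefficients [1, -27/40].


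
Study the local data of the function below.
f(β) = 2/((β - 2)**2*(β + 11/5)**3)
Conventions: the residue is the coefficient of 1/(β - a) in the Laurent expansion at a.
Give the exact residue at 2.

At the order-2 pole 2 set g(β) = (β - (2))^2*f(β) = 2/(β + 11/5)**3.
Order-2 pole: residue = g'(a); g'(2) = -1250/64827, so the residue is -1250/64827.

The residue is -1250/64827.


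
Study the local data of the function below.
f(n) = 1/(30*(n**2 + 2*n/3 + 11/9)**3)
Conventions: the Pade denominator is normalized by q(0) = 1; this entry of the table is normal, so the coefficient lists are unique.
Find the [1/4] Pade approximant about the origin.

Taylor coefficients needed (expand at 0): a_0 = 243/13310, a_1 = -2187/73205, a_2 = -19683/1610510, a_3 = 603612/8857805, a_4 = -3483891/97435855, a_5 = -78298974/1071794405.
Write the denominator as Q(n) = 1 + q1*n + q2*n^2 + q3*n^3 + q4*n^4. Requiring Q*f - P = O(n^6) with deg P <= 1 kills the coefficients of n^2..n^5 in Q*f:
  n^2: a_2 + q1*a_1 + q2*a_0 = 0, i.e. -19683/1610510 + (-2187/73205)*q1 + (243/13310)*q2 = 0.
  n^3: a_3 + q1*a_2 + q2*a_1 + q3*a_0 = 0, i.e. 603612/8857805 + (-19683/1610510)*q1 + (-2187/73205)*q2 + (243/13310)*q3 = 0.
  n^4: a_4 + q1*a_3 + q2*a_2 + q3*a_1 + q4*a_0 = 0, i.e. -3483891/97435855 + (603612/8857805)*q1 + (-19683/1610510)*q2 + (-2187/73205)*q3 + (243/13310)*q4 = 0.
  n^5: a_5 + q1*a_4 + q2*a_3 + q3*a_2 + q4*a_1 = 0, i.e. -78298974/1071794405 + (-3483891/97435855)*q1 + (603612/8857805)*q2 + (-19683/1610510)*q3 + (-2187/73205)*q4 = 0.
Solving this linear system: q1 = 68/55, q2 = 1629/605, q3 = 1998/1331, q4 = 2133/1331.
The numerator is Q*f truncated at degree 1: P0 = a_0 = 243/13310; P1 = a_1 + q1*a_0 = -243/33275.

The Pade approximant has numerator coefficients [243/13310, -243/33275]; denominator coefficients [1, 68/55, 1629/605, 1998/1331, 2133/1331].


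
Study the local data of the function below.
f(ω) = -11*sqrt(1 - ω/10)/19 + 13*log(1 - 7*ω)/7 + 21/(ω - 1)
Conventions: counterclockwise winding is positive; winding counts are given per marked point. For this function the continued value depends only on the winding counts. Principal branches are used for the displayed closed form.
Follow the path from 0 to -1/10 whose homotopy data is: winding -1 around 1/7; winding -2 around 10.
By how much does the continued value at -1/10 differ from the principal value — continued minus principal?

The rational part is single-valued and drops out of the difference; each branch term changes only by its own monodromy.
(-11/19)*sqrt(1 - ω/(10)): winding -2 is even, the square root returns to the same sheet, contribution 0.
(13/7)*log(1 - ω/(1/7)): each positive loop around 1/7 adds 2*pi*i to the log, so winding -1 contributes (13/7)*(-1)*2*pi*i = -(26/7)*pi*i.
Summing the contributions at ω = -1/10 gives -(26/7)*pi*i.

Continued minus principal equals -(26/7)*pi*i.


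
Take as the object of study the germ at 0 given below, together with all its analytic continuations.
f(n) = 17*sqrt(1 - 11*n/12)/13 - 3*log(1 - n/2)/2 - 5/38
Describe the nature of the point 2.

The point is a logarithmic branch point.

The term (-3/2)*log(1 - n/(2)) has argument 1 - 2/(2) = 0 at 2: a logarithmic (infinitely-sheeted) branch point; the remaining terms are analytic or single-valued there.


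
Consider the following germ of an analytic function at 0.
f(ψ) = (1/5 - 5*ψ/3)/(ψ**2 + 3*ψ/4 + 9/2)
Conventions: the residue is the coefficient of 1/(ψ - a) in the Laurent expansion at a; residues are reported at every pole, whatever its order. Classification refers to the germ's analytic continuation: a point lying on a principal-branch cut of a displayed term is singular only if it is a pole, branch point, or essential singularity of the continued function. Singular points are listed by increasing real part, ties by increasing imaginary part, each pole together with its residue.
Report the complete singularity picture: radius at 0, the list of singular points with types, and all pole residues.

Radius of convergence at 0: (3/2)*sqrt(2).
At (-3/8) - ((3/8)*sqrt(31))*i: a pole of order 1; residue (-5/6) + ((11/310)*sqrt(31))*i.
At (-3/8) + ((3/8)*sqrt(31))*i: a pole of order 1; residue (-5/6) - ((11/310)*sqrt(31))*i.

Denominator factor (ψ**2 + 3*ψ/4 + 9/2): discriminant -279/16, complex-conjugate roots (-3/8) + ((3/8)*sqrt(31))*i and (-3/8) - ((3/8)*sqrt(31))*i; poles of order 1, moduli (3/2)*sqrt(2) and (3/2)*sqrt(2).
The radius of convergence is the smallest modulus among the singular points: (3/2)*sqrt(2).
The factor ψ**2 + 3*ψ/4 + 9/2 splits as (ψ - a)(ψ - a') with a = (-3/8) - ((3/8)*sqrt(31))*i, a' = (-3/8) + ((3/8)*sqrt(31))*i. At the order-1 pole a set g(ψ) = (ψ - a)*f(ψ) = [1/5 - 5*ψ/3] / (ψ - a').
Simple pole: residue = g(a) at a = (-3/8) - ((3/8)*sqrt(31))*i, which is (-5/6) + ((11/310)*sqrt(31))*i.
The factor ψ**2 + 3*ψ/4 + 9/2 splits as (ψ - a)(ψ - a') with a = (-3/8) + ((3/8)*sqrt(31))*i, a' = (-3/8) - ((3/8)*sqrt(31))*i. At the order-1 pole a set g(ψ) = (ψ - a)*f(ψ) = [1/5 - 5*ψ/3] / (ψ - a').
Simple pole: residue = g(a) at a = (-3/8) + ((3/8)*sqrt(31))*i, which is (-5/6) - ((11/310)*sqrt(31))*i.
List the singular points by increasing real part (a conjugate pair: the negative imaginary part first).


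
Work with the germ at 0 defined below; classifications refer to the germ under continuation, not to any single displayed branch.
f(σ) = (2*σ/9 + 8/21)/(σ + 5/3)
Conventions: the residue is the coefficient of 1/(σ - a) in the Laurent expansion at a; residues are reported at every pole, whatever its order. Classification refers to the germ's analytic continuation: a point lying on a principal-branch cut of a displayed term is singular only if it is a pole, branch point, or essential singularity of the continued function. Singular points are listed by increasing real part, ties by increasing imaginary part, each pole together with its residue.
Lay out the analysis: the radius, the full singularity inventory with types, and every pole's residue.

Denominator factor (σ + 5/3): pole of order 1 at -5/3, modulus 5/3.
The radius of convergence is the smallest modulus among the singular points: 5/3.
At the order-1 pole -5/3 set g(σ) = (σ - (-5/3))*f(σ) = 2*σ/9 + 8/21.
Simple pole: residue = g(a) at a = -5/3, which is 2/189.

Radius of convergence at 0: 5/3.
At -5/3: a pole of order 1; residue 2/189.


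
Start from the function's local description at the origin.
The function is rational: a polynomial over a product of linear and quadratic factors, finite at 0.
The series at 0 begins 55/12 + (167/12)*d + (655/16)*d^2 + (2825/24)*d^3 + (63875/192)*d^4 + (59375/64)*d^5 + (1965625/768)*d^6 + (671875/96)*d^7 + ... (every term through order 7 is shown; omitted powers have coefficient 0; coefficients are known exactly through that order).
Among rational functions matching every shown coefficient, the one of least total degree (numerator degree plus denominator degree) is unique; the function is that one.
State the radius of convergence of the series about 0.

The radius of convergence is 2/5.

No rational of total degree below 3 reproduces all 8 coefficients; solving the [1/2] Pade equations on them gives f(d) = (11/15 - 36*d/25)/(d - 2/5)**2, whose expansion matches every shown term.
Denominator factor (d - 2/5)^2: pole of order 2 at 2/5, modulus 2/5.
The radius of convergence is the smallest modulus among the singular points: 2/5.


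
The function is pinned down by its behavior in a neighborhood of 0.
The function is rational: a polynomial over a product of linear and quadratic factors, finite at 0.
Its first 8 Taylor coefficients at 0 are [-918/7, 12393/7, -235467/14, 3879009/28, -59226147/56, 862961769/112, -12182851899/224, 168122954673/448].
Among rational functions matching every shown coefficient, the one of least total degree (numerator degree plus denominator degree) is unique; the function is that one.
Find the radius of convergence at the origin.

No rational of total degree below 3 reproduces all 8 coefficients; solving the [0/3] Pade equations on them gives f(y) = -17/(7*(y + 1/6)**2*(y + 2/3)), whose expansion matches every shown term.
Denominator factor (y + 2/3): pole of order 1 at -2/3, modulus 2/3.
Denominator factor (y + 1/6)^2: pole of order 2 at -1/6, modulus 1/6.
The radius of convergence is the smallest modulus among the singular points: 1/6.

The radius of convergence is 1/6.


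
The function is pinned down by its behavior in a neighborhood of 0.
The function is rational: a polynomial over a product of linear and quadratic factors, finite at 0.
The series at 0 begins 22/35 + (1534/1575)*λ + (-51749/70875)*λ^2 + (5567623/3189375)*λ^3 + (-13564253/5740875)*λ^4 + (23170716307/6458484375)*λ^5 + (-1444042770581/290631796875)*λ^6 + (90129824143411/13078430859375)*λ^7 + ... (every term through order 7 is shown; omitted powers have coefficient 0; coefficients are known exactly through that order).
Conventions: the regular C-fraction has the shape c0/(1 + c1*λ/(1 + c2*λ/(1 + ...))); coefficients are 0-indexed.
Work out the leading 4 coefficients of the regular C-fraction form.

The regular C-fraction coefficients are [22/35, -767/495, 581939/253110, 2388537833/4463472130].

Taylor coefficients (read off): a_0 = 22/35, a_1 = 1534/1575, a_2 = -51749/70875, a_3 = 5567623/3189375.
c0 = a_0 = 22/35. Peel one level at a time: if S = 1 + c*λ/S' with S'(0) = 1, then c is the λ-coefficient of S and S' = c*λ/(S - 1).
S_1 = c0/f = 1 + (-767/495)*λ + (581939/163350)*λ^2 + ...; c1 = -767/495.
S_2 = c1*λ/(S_1 - 1) = 1 + (581939/253110)*λ + (-217139803/176486700)*λ^2 + ...; c2 = 581939/253110.
S_3 = c2*λ/(S_2 - 1) = 1 + (2388537833/4463472130)*λ + ...; c3 = 2388537833/4463472130.


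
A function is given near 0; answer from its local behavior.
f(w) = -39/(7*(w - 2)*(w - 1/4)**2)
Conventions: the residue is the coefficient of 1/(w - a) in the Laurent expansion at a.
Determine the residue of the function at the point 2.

The residue is -624/343.

At the order-1 pole 2 set g(w) = (w - (2))*f(w) = -39/(7*(w - 1/4)**2).
Simple pole: residue = g(a) at a = 2, which is -624/343.


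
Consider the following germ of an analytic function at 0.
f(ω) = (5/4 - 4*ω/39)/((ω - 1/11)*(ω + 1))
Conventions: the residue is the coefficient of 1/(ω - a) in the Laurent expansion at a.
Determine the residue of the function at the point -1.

At the order-1 pole -1 set g(ω) = (ω - (-1))*f(ω) = (5/4 - 4*ω/39)/(ω - 1/11).
Simple pole: residue = g(a) at a = -1, which is -2321/1872.

The residue is -2321/1872.


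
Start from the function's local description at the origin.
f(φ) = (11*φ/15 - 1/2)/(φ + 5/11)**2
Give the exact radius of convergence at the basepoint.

Denominator factor (φ + 5/11)^2: pole of order 2 at -5/11, modulus 5/11.
The radius of convergence is the smallest modulus among the singular points: 5/11.

The radius of convergence is 5/11.


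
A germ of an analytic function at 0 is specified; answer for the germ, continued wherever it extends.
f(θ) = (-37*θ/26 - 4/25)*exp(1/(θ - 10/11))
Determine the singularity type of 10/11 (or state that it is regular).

The point is an essential singularity.

The exponent 1/(θ - (10/11)) has a pole at 10/11, so exp(1/(θ - (10/11))) takes every nonzero value near it: an essential singularity (not a pole of any order).


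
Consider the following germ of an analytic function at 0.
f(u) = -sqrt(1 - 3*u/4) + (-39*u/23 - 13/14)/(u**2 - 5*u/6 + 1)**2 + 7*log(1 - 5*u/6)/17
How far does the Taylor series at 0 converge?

The radius of convergence is 1.

Denominator factor (u**2 - 5*u/6 + 1)^2: discriminant -119/36, complex-conjugate roots (5/12) + ((1/12)*sqrt(119))*i and (5/12) - ((1/12)*sqrt(119))*i; poles of order 2, moduli 1 and 1.
Branch term (7/17)*log(1 - u/(6/5)): its argument vanishes at u = 6/5, a logarithmic branch point, modulus 6/5.
Branch term (-1)*sqrt(1 - u/(4/3)): its argument vanishes at u = 4/3, a square-root branch point, modulus 4/3.
The radius of convergence is the smallest modulus among the singular points: 1.


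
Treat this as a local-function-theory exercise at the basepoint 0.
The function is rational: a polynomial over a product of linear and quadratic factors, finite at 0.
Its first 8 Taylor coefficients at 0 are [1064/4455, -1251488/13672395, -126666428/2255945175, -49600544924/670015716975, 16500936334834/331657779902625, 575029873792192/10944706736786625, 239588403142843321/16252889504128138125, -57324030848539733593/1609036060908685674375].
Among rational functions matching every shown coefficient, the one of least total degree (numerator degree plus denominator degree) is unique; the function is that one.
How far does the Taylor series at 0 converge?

The radius of convergence is (1/7)*sqrt(70).

No rational of total degree below 5 reproduces all 8 coefficients; solving the [1/4] Pade equations on them gives f(j) = (19/11 - 7*j/31)/((j + 9/4)**2*(j**2 - 10*j/11 + 10/7)), whose expansion matches every shown term.
Denominator factor (j**2 - 10*j/11 + 10/7): discriminant -4140/847, complex-conjugate roots (5/11) + ((3/77)*sqrt(805))*i and (5/11) - ((3/77)*sqrt(805))*i; poles of order 1, moduli (1/7)*sqrt(70) and (1/7)*sqrt(70).
Denominator factor (j + 9/4)^2: pole of order 2 at -9/4, modulus 9/4.
The radius of convergence is the smallest modulus among the singular points: (1/7)*sqrt(70).


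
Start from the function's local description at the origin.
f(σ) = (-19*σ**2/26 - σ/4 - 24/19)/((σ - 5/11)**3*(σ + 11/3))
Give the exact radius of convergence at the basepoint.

The radius of convergence is 5/11.

Denominator factor (σ - 5/11)^3: pole of order 3 at 5/11, modulus 5/11.
Denominator factor (σ + 11/3): pole of order 1 at -11/3, modulus 11/3.
The radius of convergence is the smallest modulus among the singular points: 5/11.


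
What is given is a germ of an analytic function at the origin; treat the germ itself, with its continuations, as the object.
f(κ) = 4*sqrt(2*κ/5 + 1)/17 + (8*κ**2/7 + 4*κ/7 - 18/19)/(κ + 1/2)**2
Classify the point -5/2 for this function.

The point is an algebraic (square-root) branch point.

The term (4/17)*sqrt(1 - κ/(-5/2)) has argument 1 - -5/2/(-5/2) = 0 at -5/2: a square-root (algebraic, two-sheeted) branch point; the remaining terms are analytic or single-valued there.


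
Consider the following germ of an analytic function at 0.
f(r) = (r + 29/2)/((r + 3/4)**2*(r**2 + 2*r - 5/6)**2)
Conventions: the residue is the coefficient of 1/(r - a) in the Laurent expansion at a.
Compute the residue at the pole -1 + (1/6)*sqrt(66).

The residue is -171648/122825 - (4991652/14861825)*sqrt(66).


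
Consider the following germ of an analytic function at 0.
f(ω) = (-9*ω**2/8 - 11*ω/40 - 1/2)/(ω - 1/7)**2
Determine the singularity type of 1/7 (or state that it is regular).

The denominator factor ω - 1/7 vanishes at 1/7 and appears to the power 2; the numerator there equals -551/980, nonzero, and no other factor vanishes.
Hence a pole whose order is the multiplicity, 2.

The point is a pole of order 2.


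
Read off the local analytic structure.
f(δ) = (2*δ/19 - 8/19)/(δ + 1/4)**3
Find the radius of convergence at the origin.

Denominator factor (δ + 1/4)^3: pole of order 3 at -1/4, modulus 1/4.
The radius of convergence is the smallest modulus among the singular points: 1/4.

The radius of convergence is 1/4.


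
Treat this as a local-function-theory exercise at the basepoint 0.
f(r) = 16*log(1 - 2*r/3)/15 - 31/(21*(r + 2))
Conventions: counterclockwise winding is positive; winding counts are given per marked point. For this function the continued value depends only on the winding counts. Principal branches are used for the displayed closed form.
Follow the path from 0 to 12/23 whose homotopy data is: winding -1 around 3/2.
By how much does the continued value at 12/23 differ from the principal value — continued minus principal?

The rational part is single-valued and drops out of the difference; each branch term changes only by its own monodromy.
(16/15)*log(1 - r/(3/2)): each positive loop around 3/2 adds 2*pi*i to the log, so winding -1 contributes (16/15)*(-1)*2*pi*i = -(32/15)*pi*i.
Summing the contributions at r = 12/23 gives -(32/15)*pi*i.

Continued minus principal equals -(32/15)*pi*i.


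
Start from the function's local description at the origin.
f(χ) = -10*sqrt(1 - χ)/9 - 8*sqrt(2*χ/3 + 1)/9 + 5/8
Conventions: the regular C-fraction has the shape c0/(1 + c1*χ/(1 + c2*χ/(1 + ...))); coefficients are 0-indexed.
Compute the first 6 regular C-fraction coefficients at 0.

The regular C-fraction coefficients are [-11/8, 56/297, -7607/8316, 75207/212996, 106897525/208036236, -174826150711/417633359100].

Taylor coefficients (expand at 0): a_0 = -11/8, a_1 = 7/27, a_2 = 61/324, a_3 = 103/1944, a_4 = 2345/46656, a_5 = 7609/279936.
c0 = a_0 = -11/8. Peel one level at a time: if S = 1 + c*χ/S' with S'(0) = 1, then c is the χ-coefficient of S and S' = c*χ/(S - 1).
S_1 = c0/f = 1 + (56/297)*χ + (15214/88209)*χ^2 + ...; c1 = 56/297.
S_2 = c1*χ/(S_1 - 1) = 1 + (-7607/8316)*χ + (2279/7056)*χ^2 + ...; c2 = -7607/8316.
S_3 = c2*χ/(S_2 - 1) = 1 + (75207/212996)*χ + (-167981825/925863184)*χ^2 + ...; c3 = 75207/212996.
S_4 = c3*χ/(S_3 - 1) = 1 + (106897525/208036236)*χ + (160875911/747913104)*χ^2 + ...; c4 = 106897525/208036236.
S_5 = c4*χ/(S_4 - 1) = 1 + (-174826150711/417633359100)*χ + ...; c5 = -174826150711/417633359100.


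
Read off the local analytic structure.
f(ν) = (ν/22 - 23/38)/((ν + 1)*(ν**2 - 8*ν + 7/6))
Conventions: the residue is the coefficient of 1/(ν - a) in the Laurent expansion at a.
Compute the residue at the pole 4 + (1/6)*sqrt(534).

The residue is 408/12749 - (7001/4538644)*sqrt(534).

The factor ν**2 - 8*ν + 7/6 splits as (ν - a)(ν - a') with a = 4 + (1/6)*sqrt(534), a' = 4 - (1/6)*sqrt(534). At the order-1 pole a set g(ν) = (ν - a)*f(ν) = [(ν/22 - 23/38)/(ν + 1)] / (ν - a').
Simple pole: residue = g(a) at a = 4 + (1/6)*sqrt(534), which is 408/12749 - (7001/4538644)*sqrt(534).


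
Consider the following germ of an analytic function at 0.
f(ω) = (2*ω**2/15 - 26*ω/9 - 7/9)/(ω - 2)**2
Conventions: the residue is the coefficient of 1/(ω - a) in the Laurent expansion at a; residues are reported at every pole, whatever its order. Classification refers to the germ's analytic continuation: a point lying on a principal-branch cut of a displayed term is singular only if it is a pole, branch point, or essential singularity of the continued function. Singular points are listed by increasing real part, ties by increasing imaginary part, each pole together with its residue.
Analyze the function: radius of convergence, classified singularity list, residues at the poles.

Radius of convergence at 0: 2.
At 2: a pole of order 2; residue -106/45.

Denominator factor (ω - 2)^2: pole of order 2 at 2, modulus 2.
The radius of convergence is the smallest modulus among the singular points: 2.
At the order-2 pole 2 set g(ω) = (ω - (2))^2*f(ω) = 2*ω**2/15 - 26*ω/9 - 7/9.
Order-2 pole: residue = g'(a); g'(2) = -106/45, so the residue is -106/45.


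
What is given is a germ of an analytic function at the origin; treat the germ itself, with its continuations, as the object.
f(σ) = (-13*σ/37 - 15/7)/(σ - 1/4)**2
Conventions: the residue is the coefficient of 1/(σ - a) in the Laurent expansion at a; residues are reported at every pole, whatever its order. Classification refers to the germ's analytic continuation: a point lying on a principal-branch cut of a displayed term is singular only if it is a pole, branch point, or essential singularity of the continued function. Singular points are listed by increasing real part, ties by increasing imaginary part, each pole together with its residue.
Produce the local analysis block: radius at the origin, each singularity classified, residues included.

Denominator factor (σ - 1/4)^2: pole of order 2 at 1/4, modulus 1/4.
The radius of convergence is the smallest modulus among the singular points: 1/4.
At the order-2 pole 1/4 set g(σ) = (σ - (1/4))^2*f(σ) = -13*σ/37 - 15/7.
Order-2 pole: residue = g'(a); g'(1/4) = -13/37, so the residue is -13/37.

Radius of convergence at 0: 1/4.
At 1/4: a pole of order 2; residue -13/37.


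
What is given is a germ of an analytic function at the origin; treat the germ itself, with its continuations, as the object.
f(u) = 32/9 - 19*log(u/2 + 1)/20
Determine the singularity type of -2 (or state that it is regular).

The term (-19/20)*log(1 - u/(-2)) has argument 1 - -2/(-2) = 0 at -2: a logarithmic (infinitely-sheeted) branch point; the remaining terms are analytic or single-valued there.

The point is a logarithmic branch point.


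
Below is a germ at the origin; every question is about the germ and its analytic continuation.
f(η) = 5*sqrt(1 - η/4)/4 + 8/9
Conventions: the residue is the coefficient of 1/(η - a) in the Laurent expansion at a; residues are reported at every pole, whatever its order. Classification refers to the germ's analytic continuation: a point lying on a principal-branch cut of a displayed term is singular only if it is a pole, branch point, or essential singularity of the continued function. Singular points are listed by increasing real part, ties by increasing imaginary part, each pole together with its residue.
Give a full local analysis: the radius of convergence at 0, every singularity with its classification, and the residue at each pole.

Radius of convergence at 0: 4.
At 4: an algebraic (square-root) branch point.

Branch term (5/4)*sqrt(1 - η/(4)): its argument vanishes at η = 4, a square-root branch point, modulus 4.
The radius of convergence is the smallest modulus among the singular points: 4.


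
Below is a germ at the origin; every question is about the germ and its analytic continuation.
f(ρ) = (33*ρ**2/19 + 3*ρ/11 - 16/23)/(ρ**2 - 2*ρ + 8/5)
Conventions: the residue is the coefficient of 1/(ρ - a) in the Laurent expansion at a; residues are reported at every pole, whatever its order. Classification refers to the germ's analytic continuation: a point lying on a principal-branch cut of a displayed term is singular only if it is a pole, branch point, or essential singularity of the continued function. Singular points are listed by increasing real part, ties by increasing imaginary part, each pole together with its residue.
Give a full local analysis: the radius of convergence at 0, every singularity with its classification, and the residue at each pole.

Denominator factor (ρ**2 - 2*ρ + 8/5): discriminant -12/5, complex-conjugate roots (1) + ((1/5)*sqrt(15))*i and (1) - ((1/5)*sqrt(15))*i; poles of order 1, moduli (2/5)*sqrt(10) and (2/5)*sqrt(10).
The radius of convergence is the smallest modulus among the singular points: (2/5)*sqrt(10).
The factor ρ**2 - 2*ρ + 8/5 splits as (ρ - a)(ρ - a') with a = (1) - ((1/5)*sqrt(15))*i, a' = (1) + ((1/5)*sqrt(15))*i. At the order-1 pole a set g(ρ) = (ρ - a)*f(ρ) = [33*ρ**2/19 + 3*ρ/11 - 16/23] / (ρ - a').
Simple pole: residue = g(a) at a = (1) - ((1/5)*sqrt(15))*i, which is (783/418) + ((6533/144210)*sqrt(15))*i.
The factor ρ**2 - 2*ρ + 8/5 splits as (ρ - a)(ρ - a') with a = (1) + ((1/5)*sqrt(15))*i, a' = (1) - ((1/5)*sqrt(15))*i. At the order-1 pole a set g(ρ) = (ρ - a)*f(ρ) = [33*ρ**2/19 + 3*ρ/11 - 16/23] / (ρ - a').
Simple pole: residue = g(a) at a = (1) + ((1/5)*sqrt(15))*i, which is (783/418) - ((6533/144210)*sqrt(15))*i.
List the singular points by increasing real part (a conjugate pair: the negative imaginary part first).

Radius of convergence at 0: (2/5)*sqrt(10).
At (1) - ((1/5)*sqrt(15))*i: a pole of order 1; residue (783/418) + ((6533/144210)*sqrt(15))*i.
At (1) + ((1/5)*sqrt(15))*i: a pole of order 1; residue (783/418) - ((6533/144210)*sqrt(15))*i.


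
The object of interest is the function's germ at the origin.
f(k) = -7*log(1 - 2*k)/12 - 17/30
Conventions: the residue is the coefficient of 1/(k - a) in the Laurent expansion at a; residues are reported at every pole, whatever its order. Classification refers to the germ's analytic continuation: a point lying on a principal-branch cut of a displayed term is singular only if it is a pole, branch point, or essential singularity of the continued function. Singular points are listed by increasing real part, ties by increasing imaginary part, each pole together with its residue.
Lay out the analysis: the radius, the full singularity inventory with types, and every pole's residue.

Radius of convergence at 0: 1/2.
At 1/2: a logarithmic branch point.

Branch term (-7/12)*log(1 - k/(1/2)): its argument vanishes at k = 1/2, a logarithmic branch point, modulus 1/2.
The radius of convergence is the smallest modulus among the singular points: 1/2.


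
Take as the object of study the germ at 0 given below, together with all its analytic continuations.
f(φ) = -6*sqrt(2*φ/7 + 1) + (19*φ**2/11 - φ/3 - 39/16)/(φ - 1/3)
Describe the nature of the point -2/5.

The point is a regular point.

Denominator factors: φ - 1/3 = -11/15 at φ = -2/5 — none vanishes.
Branch term sqrt(1 - φ/(-7/2)): argument at -2/5 is 31/35, nonzero, so -2/5 is not its branch point (a point on a principal cut is still regular for the continued germ).
So the germ continues analytically to -2/5.


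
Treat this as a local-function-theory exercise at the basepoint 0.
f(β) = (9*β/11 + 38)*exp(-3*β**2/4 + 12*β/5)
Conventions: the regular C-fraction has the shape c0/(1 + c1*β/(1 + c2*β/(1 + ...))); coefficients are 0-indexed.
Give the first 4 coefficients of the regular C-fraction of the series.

Taylor coefficients (expand at 0): a_0 = 38, a_1 = 5061/55, a_2 = 45597/550, a_3 = 114921/5500.
c0 = a_0 = 38. Peel one level at a time: if S = 1 + c*β/S' with S'(0) = 1, then c is the β-coefficient of S and S' = c*β/(S - 1).
S_1 = c0/f = 1 + (-5061/2090)*β + (4020987/1092025)*β^2 + ...; c1 = -5061/2090.
S_2 = c1*β/(S_1 - 1) = 1 + (2680658/1762915)*β + (41596423/71149225)*β^2 + ...; c2 = 2680658/1762915.
S_3 = c2*β/(S_2 - 1) = 1 + (-8693652407/22611350230)*β + ...; c3 = -8693652407/22611350230.

The regular C-fraction coefficients are [38, -5061/2090, 2680658/1762915, -8693652407/22611350230].


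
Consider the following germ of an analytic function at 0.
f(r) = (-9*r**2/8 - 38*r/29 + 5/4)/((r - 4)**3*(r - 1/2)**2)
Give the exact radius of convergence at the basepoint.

The radius of convergence is 1/2.

Denominator factor (r - 1/2)^2: pole of order 2 at 1/2, modulus 1/2.
Denominator factor (r - 4)^3: pole of order 3 at 4, modulus 4.
The radius of convergence is the smallest modulus among the singular points: 1/2.


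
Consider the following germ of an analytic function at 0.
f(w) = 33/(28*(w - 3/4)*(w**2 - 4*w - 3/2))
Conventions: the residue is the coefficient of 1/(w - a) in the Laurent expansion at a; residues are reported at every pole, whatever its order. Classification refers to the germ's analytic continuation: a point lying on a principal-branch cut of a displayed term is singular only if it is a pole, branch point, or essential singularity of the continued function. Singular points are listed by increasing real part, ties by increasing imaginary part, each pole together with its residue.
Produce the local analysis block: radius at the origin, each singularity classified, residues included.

Denominator factor (w - 3/4): pole of order 1 at 3/4, modulus 3/4.
Denominator factor (w**2 - 4*w - 3/2): discriminant 22, real irrational roots 2 + (1/2)*sqrt(22) and 2 - (1/2)*sqrt(22); poles of order 1, moduli 2 + (1/2)*sqrt(22) and -2 + (1/2)*sqrt(22).
The radius of convergence is the smallest modulus among the singular points: -2 + (1/2)*sqrt(22).
The factor w**2 - 4*w - 3/2 splits as (w - a)(w - a') with a = 2 - (1/2)*sqrt(22), a' = 2 + (1/2)*sqrt(22). At the order-1 pole a set g(w) = (w - a)*f(w) = [33/(28*(w - 3/4))] / (w - a').
Simple pole: residue = g(a) at a = 2 - (1/2)*sqrt(22), which is 22/147 + (5/294)*sqrt(22).
At the order-1 pole 3/4 set g(w) = (w - (3/4))*f(w) = 33/(28*(w**2 - 4*w - 3/2)).
Simple pole: residue = g(a) at a = 3/4, which is -44/147.
The factor w**2 - 4*w - 3/2 splits as (w - a)(w - a') with a = 2 + (1/2)*sqrt(22), a' = 2 - (1/2)*sqrt(22). At the order-1 pole a set g(w) = (w - a)*f(w) = [33/(28*(w - 3/4))] / (w - a').
Simple pole: residue = g(a) at a = 2 + (1/2)*sqrt(22), which is 22/147 - (5/294)*sqrt(22).
List the singular points by increasing real part (a conjugate pair: the negative imaginary part first).

Radius of convergence at 0: -2 + (1/2)*sqrt(22).
At 2 - (1/2)*sqrt(22): a pole of order 1; residue 22/147 + (5/294)*sqrt(22).
At 3/4: a pole of order 1; residue -44/147.
At 2 + (1/2)*sqrt(22): a pole of order 1; residue 22/147 - (5/294)*sqrt(22).
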